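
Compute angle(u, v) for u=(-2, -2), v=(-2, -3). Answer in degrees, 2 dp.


u.v = 10, |u| = sqrt(8) = 2.8284, |v| = sqrt(13) = 3.6056
cos(theta) = u.v/(|u||v|) = 10/sqrt(104) = 0.980581
theta = acos(0.980581) = 11.31 degrees

11.31 degrees


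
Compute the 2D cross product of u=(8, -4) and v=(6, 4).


u x v = u_x*v_y - u_y*v_x = 8*4 - (-4)*6
= 32 - (-24) = 56

56


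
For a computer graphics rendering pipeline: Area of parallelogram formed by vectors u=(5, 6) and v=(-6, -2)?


|u x v| = |5*(-2) - 6*(-6)|
= |(-10) - (-36)| = 26

26


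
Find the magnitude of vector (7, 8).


|u| = sqrt(7^2 + 8^2) = sqrt(113) = 10.6301

10.6301


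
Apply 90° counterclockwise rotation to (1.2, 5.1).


90° CCW: (x,y) -> (-y, x)
(1.2,5.1) -> (-5.1, 1.2)

(-5.1, 1.2)


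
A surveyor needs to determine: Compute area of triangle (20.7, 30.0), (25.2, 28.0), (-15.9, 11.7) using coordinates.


Area = |x_A(y_B-y_C) + x_B(y_C-y_A) + x_C(y_A-y_B)|/2
= |337.41 + (-461.16) + (-31.8)|/2
= 155.55/2 = 77.775

77.775


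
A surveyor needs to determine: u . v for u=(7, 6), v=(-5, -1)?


u . v = u_x*v_x + u_y*v_y = 7*(-5) + 6*(-1)
= (-35) + (-6) = -41

-41


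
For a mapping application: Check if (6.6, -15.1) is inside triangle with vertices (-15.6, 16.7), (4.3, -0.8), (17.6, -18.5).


Cross products: AB x AP = -244.32, BC x BP = -149.48, CA x CP = 274.32
All same sign? no

No, outside


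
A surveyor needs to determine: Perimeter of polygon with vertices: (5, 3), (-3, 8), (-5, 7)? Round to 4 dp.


Sides: (5, 3)->(-3, 8): sqrt(89) = 9.433981, (-3, 8)->(-5, 7): sqrt(5) = 2.236068, (-5, 7)->(5, 3): sqrt(116) = 10.77033
Sum = 22.440379
Perimeter = 22.4404

22.4404


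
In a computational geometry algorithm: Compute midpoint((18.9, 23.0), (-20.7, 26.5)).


M = ((18.9+(-20.7))/2, (23+26.5)/2)
= (-0.9, 24.75)

(-0.9, 24.75)


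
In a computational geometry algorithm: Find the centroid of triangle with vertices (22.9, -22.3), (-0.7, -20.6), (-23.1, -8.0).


Centroid = ((x_A+x_B+x_C)/3, (y_A+y_B+y_C)/3)
= ((22.9+(-0.7)+(-23.1))/3, ((-22.3)+(-20.6)+(-8))/3)
= (-0.3, -16.9667)

(-0.3, -16.9667)


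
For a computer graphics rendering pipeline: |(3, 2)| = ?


|u| = sqrt(3^2 + 2^2) = sqrt(13) = 3.6056

3.6056


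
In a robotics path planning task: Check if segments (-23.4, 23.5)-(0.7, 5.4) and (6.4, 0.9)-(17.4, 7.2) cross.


Cross products: d1=436.34, d2=85.41, d3=-5.28, d4=345.65
d1*d2 < 0 and d3*d4 < 0? no

No, they don't intersect


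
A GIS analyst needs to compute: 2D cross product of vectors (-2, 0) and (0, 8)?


u x v = u_x*v_y - u_y*v_x = (-2)*8 - 0*0
= (-16) - 0 = -16

-16


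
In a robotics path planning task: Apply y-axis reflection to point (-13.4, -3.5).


Reflection over y-axis: (x,y) -> (-x,y)
(-13.4, -3.5) -> (13.4, -3.5)

(13.4, -3.5)


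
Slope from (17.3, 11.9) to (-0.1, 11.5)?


slope = (y2-y1)/(x2-x1) = (11.5-11.9)/((-0.1)-17.3) = (-0.4)/(-17.4) = 0.023

0.023


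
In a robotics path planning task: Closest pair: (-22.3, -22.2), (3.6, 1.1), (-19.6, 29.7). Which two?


d(P0,P1) = 34.8382, d(P0,P2) = 51.9702, d(P1,P2) = 36.8266
Closest: P0 and P1

Closest pair: (-22.3, -22.2) and (3.6, 1.1), distance = 34.8382


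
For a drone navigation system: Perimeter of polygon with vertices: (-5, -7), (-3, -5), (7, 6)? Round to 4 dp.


Sides: (-5, -7)->(-3, -5): sqrt(8) = 2.828427, (-3, -5)->(7, 6): sqrt(221) = 14.866069, (7, 6)->(-5, -7): sqrt(313) = 17.691806
Sum = 35.386302
Perimeter = 35.3863

35.3863


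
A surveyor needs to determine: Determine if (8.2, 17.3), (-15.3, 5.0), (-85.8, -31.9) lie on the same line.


Cross product: ((-15.3)-8.2)*((-31.9)-17.3) - (5-17.3)*((-85.8)-8.2)
= 0

Yes, collinear


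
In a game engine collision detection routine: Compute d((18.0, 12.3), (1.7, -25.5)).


dx=-16.3, dy=-37.8
d^2 = (-16.3)^2 + (-37.8)^2 = 1694.53
d = sqrt(1694.53) = 41.1647

41.1647


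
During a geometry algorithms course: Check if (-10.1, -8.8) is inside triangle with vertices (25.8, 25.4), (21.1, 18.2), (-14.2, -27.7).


Cross products: AB x AP = -97.74, BC x BP = -478.98, CA x CP = 538.29
All same sign? no

No, outside


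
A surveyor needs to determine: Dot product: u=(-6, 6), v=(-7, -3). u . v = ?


u . v = u_x*v_x + u_y*v_y = (-6)*(-7) + 6*(-3)
= 42 + (-18) = 24

24


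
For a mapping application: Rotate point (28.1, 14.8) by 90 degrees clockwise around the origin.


90° CW: (x,y) -> (y, -x)
(28.1,14.8) -> (14.8, -28.1)

(14.8, -28.1)


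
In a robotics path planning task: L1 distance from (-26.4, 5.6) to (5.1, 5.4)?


|(-26.4)-5.1| + |5.6-5.4| = 31.5 + 0.2 = 31.7

31.7


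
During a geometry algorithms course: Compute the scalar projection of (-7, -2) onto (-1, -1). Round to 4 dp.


u.v = 9, |v| = sqrt(2) = 1.4142
Scalar projection = u.v / |v| = 9 / sqrt(2) = 6.364

6.364


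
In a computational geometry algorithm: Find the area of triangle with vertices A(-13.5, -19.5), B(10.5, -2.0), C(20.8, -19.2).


Area = |x_A(y_B-y_C) + x_B(y_C-y_A) + x_C(y_A-y_B)|/2
= |(-232.2) + 3.15 + (-364)|/2
= 593.05/2 = 296.525

296.525


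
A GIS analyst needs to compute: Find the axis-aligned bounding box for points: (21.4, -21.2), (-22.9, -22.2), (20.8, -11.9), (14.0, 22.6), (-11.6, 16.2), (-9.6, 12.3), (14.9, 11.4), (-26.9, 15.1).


x range: [-26.9, 21.4]
y range: [-22.2, 22.6]
Bounding box: (-26.9,-22.2) to (21.4,22.6)

(-26.9,-22.2) to (21.4,22.6)


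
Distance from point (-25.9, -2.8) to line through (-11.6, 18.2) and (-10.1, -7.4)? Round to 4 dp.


|cross product| = 397.58
|line direction| = sqrt(657.61) = 25.6439
Distance = 397.58/sqrt(657.61) = 15.5039

15.5039


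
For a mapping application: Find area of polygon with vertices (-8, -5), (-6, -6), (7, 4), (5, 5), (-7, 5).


Shoelace sum: ((-8)*(-6) - (-6)*(-5)) + ((-6)*4 - 7*(-6)) + (7*5 - 5*4) + (5*5 - (-7)*5) + ((-7)*(-5) - (-8)*5)
= 186
Area = |186|/2 = 93

93


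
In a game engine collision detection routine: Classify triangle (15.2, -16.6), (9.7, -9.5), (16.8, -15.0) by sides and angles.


Side lengths squared: AB^2=80.66, BC^2=80.66, CA^2=5.12
Sorted: [5.12, 80.66, 80.66]
By sides: Isosceles, By angles: Acute

Isosceles, Acute


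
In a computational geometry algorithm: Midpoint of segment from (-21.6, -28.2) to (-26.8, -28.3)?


M = (((-21.6)+(-26.8))/2, ((-28.2)+(-28.3))/2)
= (-24.2, -28.25)

(-24.2, -28.25)


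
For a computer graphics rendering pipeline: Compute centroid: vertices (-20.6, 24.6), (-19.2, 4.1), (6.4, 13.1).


Centroid = ((x_A+x_B+x_C)/3, (y_A+y_B+y_C)/3)
= (((-20.6)+(-19.2)+6.4)/3, (24.6+4.1+13.1)/3)
= (-11.1333, 13.9333)

(-11.1333, 13.9333)


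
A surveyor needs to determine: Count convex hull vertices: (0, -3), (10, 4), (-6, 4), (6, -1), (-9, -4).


Convex hull vertices (CCW): (-9, -4), (0, -3), (6, -1), (10, 4), (-6, 4)
Count = 5

5


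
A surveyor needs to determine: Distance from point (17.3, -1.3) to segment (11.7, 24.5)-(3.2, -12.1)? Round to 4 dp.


Project P onto AB: t = 0.6351 (clamped to [0,1])
Closest point on segment: (6.3014, 1.2543)
Distance: 11.2913

11.2913


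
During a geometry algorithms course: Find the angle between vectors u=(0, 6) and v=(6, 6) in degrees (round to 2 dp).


u.v = 36, |u| = sqrt(36) = 6, |v| = sqrt(72) = 8.4853
cos(theta) = u.v/(|u||v|) = 36/sqrt(2592) = 0.707107
theta = acos(0.707107) = 45 degrees

45 degrees


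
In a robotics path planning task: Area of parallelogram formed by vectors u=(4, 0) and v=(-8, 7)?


|u x v| = |4*7 - 0*(-8)|
= |28 - 0| = 28

28


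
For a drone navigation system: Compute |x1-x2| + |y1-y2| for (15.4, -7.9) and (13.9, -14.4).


|15.4-13.9| + |(-7.9)-(-14.4)| = 1.5 + 6.5 = 8

8


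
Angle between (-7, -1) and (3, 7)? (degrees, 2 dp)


u.v = -28, |u| = sqrt(50) = 7.0711, |v| = sqrt(58) = 7.6158
cos(theta) = u.v/(|u||v|) = -28/sqrt(2900) = -0.519947
theta = acos(-0.519947) = 121.33 degrees

121.33 degrees


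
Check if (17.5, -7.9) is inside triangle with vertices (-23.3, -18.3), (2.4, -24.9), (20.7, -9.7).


Cross products: AB x AP = 536.56, BC x BP = 81.58, CA x CP = -106.72
All same sign? no

No, outside


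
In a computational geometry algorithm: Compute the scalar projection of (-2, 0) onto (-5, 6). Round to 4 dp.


u.v = 10, |v| = sqrt(61) = 7.8102
Scalar projection = u.v / |v| = 10 / sqrt(61) = 1.2804

1.2804


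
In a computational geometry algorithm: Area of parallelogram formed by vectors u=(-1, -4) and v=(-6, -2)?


|u x v| = |(-1)*(-2) - (-4)*(-6)|
= |2 - 24| = 22

22


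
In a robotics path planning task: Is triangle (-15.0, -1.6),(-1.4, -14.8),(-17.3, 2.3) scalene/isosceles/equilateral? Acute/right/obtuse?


Side lengths squared: AB^2=359.2, BC^2=545.22, CA^2=20.5
Sorted: [20.5, 359.2, 545.22]
By sides: Scalene, By angles: Obtuse

Scalene, Obtuse


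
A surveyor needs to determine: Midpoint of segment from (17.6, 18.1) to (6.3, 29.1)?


M = ((17.6+6.3)/2, (18.1+29.1)/2)
= (11.95, 23.6)

(11.95, 23.6)


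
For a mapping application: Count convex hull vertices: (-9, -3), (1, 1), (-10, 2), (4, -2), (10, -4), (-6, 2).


Convex hull vertices (CCW): (-10, 2), (-9, -3), (10, -4), (1, 1), (-6, 2)
Count = 5

5


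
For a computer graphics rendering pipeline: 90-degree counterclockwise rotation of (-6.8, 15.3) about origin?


90° CCW: (x,y) -> (-y, x)
(-6.8,15.3) -> (-15.3, -6.8)

(-15.3, -6.8)


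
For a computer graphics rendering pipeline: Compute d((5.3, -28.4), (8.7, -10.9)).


dx=3.4, dy=17.5
d^2 = 3.4^2 + 17.5^2 = 317.81
d = sqrt(317.81) = 17.8272

17.8272


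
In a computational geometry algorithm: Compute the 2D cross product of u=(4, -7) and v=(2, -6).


u x v = u_x*v_y - u_y*v_x = 4*(-6) - (-7)*2
= (-24) - (-14) = -10

-10


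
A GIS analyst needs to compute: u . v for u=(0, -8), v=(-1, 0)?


u . v = u_x*v_x + u_y*v_y = 0*(-1) + (-8)*0
= 0 + 0 = 0

0


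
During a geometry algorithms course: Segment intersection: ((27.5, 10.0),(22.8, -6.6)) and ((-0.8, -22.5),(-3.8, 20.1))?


Cross products: d1=-1303.08, d2=-1053.06, d3=-317.03, d4=-567.05
d1*d2 < 0 and d3*d4 < 0? no

No, they don't intersect


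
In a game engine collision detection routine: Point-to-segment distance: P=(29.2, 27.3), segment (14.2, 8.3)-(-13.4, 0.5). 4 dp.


Project P onto AB: t = 0 (clamped to [0,1])
Closest point on segment: (14.2, 8.3)
Distance: 24.2074

24.2074


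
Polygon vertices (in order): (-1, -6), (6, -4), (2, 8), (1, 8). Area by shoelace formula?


Shoelace sum: ((-1)*(-4) - 6*(-6)) + (6*8 - 2*(-4)) + (2*8 - 1*8) + (1*(-6) - (-1)*8)
= 106
Area = |106|/2 = 53

53


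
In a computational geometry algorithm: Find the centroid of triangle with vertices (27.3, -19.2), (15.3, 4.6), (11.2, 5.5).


Centroid = ((x_A+x_B+x_C)/3, (y_A+y_B+y_C)/3)
= ((27.3+15.3+11.2)/3, ((-19.2)+4.6+5.5)/3)
= (17.9333, -3.0333)

(17.9333, -3.0333)


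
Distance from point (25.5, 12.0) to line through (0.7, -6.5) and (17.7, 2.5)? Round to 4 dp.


|cross product| = 91.3
|line direction| = sqrt(370) = 19.2354
Distance = 91.3/sqrt(370) = 4.7465

4.7465


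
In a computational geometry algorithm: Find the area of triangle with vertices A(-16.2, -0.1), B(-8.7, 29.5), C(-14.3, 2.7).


Area = |x_A(y_B-y_C) + x_B(y_C-y_A) + x_C(y_A-y_B)|/2
= |(-434.16) + (-24.36) + 423.28|/2
= 35.24/2 = 17.62

17.62


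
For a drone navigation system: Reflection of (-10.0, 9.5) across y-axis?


Reflection over y-axis: (x,y) -> (-x,y)
(-10, 9.5) -> (10, 9.5)

(10, 9.5)


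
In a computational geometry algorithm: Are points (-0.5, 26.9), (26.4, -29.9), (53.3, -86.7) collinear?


Cross product: (26.4-(-0.5))*((-86.7)-26.9) - ((-29.9)-26.9)*(53.3-(-0.5))
= 0

Yes, collinear


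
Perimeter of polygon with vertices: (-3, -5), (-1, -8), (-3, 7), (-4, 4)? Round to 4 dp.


Sides: (-3, -5)->(-1, -8): sqrt(13) = 3.605551, (-1, -8)->(-3, 7): sqrt(229) = 15.132746, (-3, 7)->(-4, 4): sqrt(10) = 3.162278, (-4, 4)->(-3, -5): sqrt(82) = 9.055385
Sum = 30.95596
Perimeter = 30.956

30.956


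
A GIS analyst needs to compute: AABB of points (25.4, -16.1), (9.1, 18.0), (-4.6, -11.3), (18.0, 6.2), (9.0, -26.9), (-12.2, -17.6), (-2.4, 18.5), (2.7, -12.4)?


x range: [-12.2, 25.4]
y range: [-26.9, 18.5]
Bounding box: (-12.2,-26.9) to (25.4,18.5)

(-12.2,-26.9) to (25.4,18.5)


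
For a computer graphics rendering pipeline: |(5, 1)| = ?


|u| = sqrt(5^2 + 1^2) = sqrt(26) = 5.099

5.099


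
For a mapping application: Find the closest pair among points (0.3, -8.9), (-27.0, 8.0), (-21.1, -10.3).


d(P0,P1) = 32.1076, d(P0,P2) = 21.4457, d(P1,P2) = 19.2276
Closest: P1 and P2

Closest pair: (-27.0, 8.0) and (-21.1, -10.3), distance = 19.2276


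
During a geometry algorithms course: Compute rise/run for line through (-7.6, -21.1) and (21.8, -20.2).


slope = (y2-y1)/(x2-x1) = ((-20.2)-(-21.1))/(21.8-(-7.6)) = 0.9/29.4 = 0.0306

0.0306


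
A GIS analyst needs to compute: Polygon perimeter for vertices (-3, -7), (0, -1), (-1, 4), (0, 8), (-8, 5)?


Sides: (-3, -7)->(0, -1): sqrt(45) = 6.708204, (0, -1)->(-1, 4): sqrt(26) = 5.09902, (-1, 4)->(0, 8): sqrt(17) = 4.123106, (0, 8)->(-8, 5): sqrt(73) = 8.544004, (-8, 5)->(-3, -7): sqrt(169) = 13
Sum = 37.474334
Perimeter = 37.4743

37.4743


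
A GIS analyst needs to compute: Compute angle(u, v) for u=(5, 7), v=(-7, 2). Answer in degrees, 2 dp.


u.v = -21, |u| = sqrt(74) = 8.6023, |v| = sqrt(53) = 7.2801
cos(theta) = u.v/(|u||v|) = -21/sqrt(3922) = -0.335325
theta = acos(-0.335325) = 109.59 degrees

109.59 degrees


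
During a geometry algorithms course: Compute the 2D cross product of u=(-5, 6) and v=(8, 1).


u x v = u_x*v_y - u_y*v_x = (-5)*1 - 6*8
= (-5) - 48 = -53

-53


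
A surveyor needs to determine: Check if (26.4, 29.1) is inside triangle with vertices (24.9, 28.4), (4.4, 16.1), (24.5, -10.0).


Cross products: AB x AP = 4.1, BC x BP = 835.5, CA x CP = -57.32
All same sign? no

No, outside


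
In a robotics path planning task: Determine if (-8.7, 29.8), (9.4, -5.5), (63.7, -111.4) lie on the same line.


Cross product: (9.4-(-8.7))*((-111.4)-29.8) - ((-5.5)-29.8)*(63.7-(-8.7))
= 0

Yes, collinear


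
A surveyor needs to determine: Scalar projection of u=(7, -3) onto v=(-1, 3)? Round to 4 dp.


u.v = -16, |v| = sqrt(10) = 3.1623
Scalar projection = u.v / |v| = -16 / sqrt(10) = -5.0596

-5.0596


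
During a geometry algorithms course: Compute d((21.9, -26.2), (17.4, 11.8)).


dx=-4.5, dy=38
d^2 = (-4.5)^2 + 38^2 = 1464.25
d = sqrt(1464.25) = 38.2655

38.2655


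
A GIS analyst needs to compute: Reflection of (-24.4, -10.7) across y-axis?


Reflection over y-axis: (x,y) -> (-x,y)
(-24.4, -10.7) -> (24.4, -10.7)

(24.4, -10.7)


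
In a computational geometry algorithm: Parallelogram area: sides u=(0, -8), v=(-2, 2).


|u x v| = |0*2 - (-8)*(-2)|
= |0 - 16| = 16

16


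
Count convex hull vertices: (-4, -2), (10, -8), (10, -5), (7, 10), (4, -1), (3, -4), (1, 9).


Convex hull vertices (CCW): (-4, -2), (10, -8), (10, -5), (7, 10), (1, 9)
Count = 5

5


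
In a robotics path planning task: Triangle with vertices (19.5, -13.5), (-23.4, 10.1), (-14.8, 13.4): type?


Side lengths squared: AB^2=2397.37, BC^2=84.85, CA^2=1900.1
Sorted: [84.85, 1900.1, 2397.37]
By sides: Scalene, By angles: Obtuse

Scalene, Obtuse


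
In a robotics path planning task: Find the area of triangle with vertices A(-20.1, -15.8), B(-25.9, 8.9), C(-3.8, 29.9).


Area = |x_A(y_B-y_C) + x_B(y_C-y_A) + x_C(y_A-y_B)|/2
= |422.1 + (-1183.63) + 93.86|/2
= 667.67/2 = 333.835

333.835


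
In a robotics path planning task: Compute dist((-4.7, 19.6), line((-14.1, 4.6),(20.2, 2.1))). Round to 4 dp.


|cross product| = 538
|line direction| = sqrt(1182.74) = 34.391
Distance = 538/sqrt(1182.74) = 15.6436

15.6436


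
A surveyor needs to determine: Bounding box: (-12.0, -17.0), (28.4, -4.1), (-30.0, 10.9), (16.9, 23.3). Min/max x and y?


x range: [-30, 28.4]
y range: [-17, 23.3]
Bounding box: (-30,-17) to (28.4,23.3)

(-30,-17) to (28.4,23.3)


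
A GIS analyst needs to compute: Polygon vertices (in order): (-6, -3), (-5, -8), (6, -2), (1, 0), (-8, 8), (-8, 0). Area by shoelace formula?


Shoelace sum: ((-6)*(-8) - (-5)*(-3)) + ((-5)*(-2) - 6*(-8)) + (6*0 - 1*(-2)) + (1*8 - (-8)*0) + ((-8)*0 - (-8)*8) + ((-8)*(-3) - (-6)*0)
= 189
Area = |189|/2 = 94.5

94.5


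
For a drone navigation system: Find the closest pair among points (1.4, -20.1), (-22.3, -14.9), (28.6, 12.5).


d(P0,P1) = 24.2638, d(P0,P2) = 42.457, d(P1,P2) = 57.8063
Closest: P0 and P1

Closest pair: (1.4, -20.1) and (-22.3, -14.9), distance = 24.2638


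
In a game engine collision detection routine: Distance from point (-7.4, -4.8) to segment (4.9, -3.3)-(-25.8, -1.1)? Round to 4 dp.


Project P onto AB: t = 0.3951 (clamped to [0,1])
Closest point on segment: (-7.2302, -2.4307)
Distance: 2.3753

2.3753


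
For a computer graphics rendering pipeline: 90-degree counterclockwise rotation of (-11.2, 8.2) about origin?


90° CCW: (x,y) -> (-y, x)
(-11.2,8.2) -> (-8.2, -11.2)

(-8.2, -11.2)


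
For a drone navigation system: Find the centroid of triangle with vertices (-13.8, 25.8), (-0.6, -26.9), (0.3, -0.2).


Centroid = ((x_A+x_B+x_C)/3, (y_A+y_B+y_C)/3)
= (((-13.8)+(-0.6)+0.3)/3, (25.8+(-26.9)+(-0.2))/3)
= (-4.7, -0.4333)

(-4.7, -0.4333)


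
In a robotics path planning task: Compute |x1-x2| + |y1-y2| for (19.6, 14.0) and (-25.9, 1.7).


|19.6-(-25.9)| + |14-1.7| = 45.5 + 12.3 = 57.8

57.8


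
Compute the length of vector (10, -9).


|u| = sqrt(10^2 + (-9)^2) = sqrt(181) = 13.4536

13.4536


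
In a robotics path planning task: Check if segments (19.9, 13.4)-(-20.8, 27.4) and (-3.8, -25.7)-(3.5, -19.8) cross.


Cross products: d1=145.6, d2=487.93, d3=1923.17, d4=1580.84
d1*d2 < 0 and d3*d4 < 0? no

No, they don't intersect


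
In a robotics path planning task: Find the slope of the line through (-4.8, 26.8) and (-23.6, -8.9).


slope = (y2-y1)/(x2-x1) = ((-8.9)-26.8)/((-23.6)-(-4.8)) = (-35.7)/(-18.8) = 1.8989

1.8989


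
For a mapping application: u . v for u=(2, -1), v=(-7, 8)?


u . v = u_x*v_x + u_y*v_y = 2*(-7) + (-1)*8
= (-14) + (-8) = -22

-22


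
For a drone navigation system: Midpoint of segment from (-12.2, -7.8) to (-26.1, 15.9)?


M = (((-12.2)+(-26.1))/2, ((-7.8)+15.9)/2)
= (-19.15, 4.05)

(-19.15, 4.05)


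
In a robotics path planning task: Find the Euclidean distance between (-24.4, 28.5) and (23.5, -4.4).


dx=47.9, dy=-32.9
d^2 = 47.9^2 + (-32.9)^2 = 3376.82
d = sqrt(3376.82) = 58.1104

58.1104


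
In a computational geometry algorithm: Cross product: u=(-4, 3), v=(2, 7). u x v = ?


u x v = u_x*v_y - u_y*v_x = (-4)*7 - 3*2
= (-28) - 6 = -34

-34


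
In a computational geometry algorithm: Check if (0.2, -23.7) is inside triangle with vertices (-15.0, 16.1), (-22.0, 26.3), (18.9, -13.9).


Cross products: AB x AP = 123.56, BC x BP = -1152.56, CA x CP = 893.22
All same sign? no

No, outside


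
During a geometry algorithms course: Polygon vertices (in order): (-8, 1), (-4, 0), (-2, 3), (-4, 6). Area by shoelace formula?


Shoelace sum: ((-8)*0 - (-4)*1) + ((-4)*3 - (-2)*0) + ((-2)*6 - (-4)*3) + ((-4)*1 - (-8)*6)
= 36
Area = |36|/2 = 18

18


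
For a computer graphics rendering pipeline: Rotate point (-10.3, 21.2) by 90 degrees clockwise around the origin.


90° CW: (x,y) -> (y, -x)
(-10.3,21.2) -> (21.2, 10.3)

(21.2, 10.3)


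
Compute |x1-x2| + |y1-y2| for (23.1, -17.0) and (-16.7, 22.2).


|23.1-(-16.7)| + |(-17)-22.2| = 39.8 + 39.2 = 79

79


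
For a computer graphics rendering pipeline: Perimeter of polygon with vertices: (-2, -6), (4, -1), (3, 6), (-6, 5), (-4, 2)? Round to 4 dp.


Sides: (-2, -6)->(4, -1): sqrt(61) = 7.81025, (4, -1)->(3, 6): sqrt(50) = 7.071068, (3, 6)->(-6, 5): sqrt(82) = 9.055385, (-6, 5)->(-4, 2): sqrt(13) = 3.605551, (-4, 2)->(-2, -6): sqrt(68) = 8.246211
Sum = 35.788465
Perimeter = 35.7885

35.7885


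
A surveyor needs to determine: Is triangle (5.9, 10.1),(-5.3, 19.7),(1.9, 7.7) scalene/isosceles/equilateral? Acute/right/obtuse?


Side lengths squared: AB^2=217.6, BC^2=195.84, CA^2=21.76
Sorted: [21.76, 195.84, 217.6]
By sides: Scalene, By angles: Right

Scalene, Right


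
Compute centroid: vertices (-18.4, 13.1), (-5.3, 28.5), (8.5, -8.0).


Centroid = ((x_A+x_B+x_C)/3, (y_A+y_B+y_C)/3)
= (((-18.4)+(-5.3)+8.5)/3, (13.1+28.5+(-8))/3)
= (-5.0667, 11.2)

(-5.0667, 11.2)


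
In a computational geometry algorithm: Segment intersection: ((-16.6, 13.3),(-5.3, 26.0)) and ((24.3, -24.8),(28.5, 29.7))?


Cross products: d1=2389.07, d2=1826.56, d3=-949.96, d4=-387.45
d1*d2 < 0 and d3*d4 < 0? no

No, they don't intersect


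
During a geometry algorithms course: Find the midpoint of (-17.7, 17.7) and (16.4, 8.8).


M = (((-17.7)+16.4)/2, (17.7+8.8)/2)
= (-0.65, 13.25)

(-0.65, 13.25)


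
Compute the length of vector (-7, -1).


|u| = sqrt((-7)^2 + (-1)^2) = sqrt(50) = 7.0711

7.0711


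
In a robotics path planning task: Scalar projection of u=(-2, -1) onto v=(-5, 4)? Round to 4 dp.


u.v = 6, |v| = sqrt(41) = 6.4031
Scalar projection = u.v / |v| = 6 / sqrt(41) = 0.937

0.937


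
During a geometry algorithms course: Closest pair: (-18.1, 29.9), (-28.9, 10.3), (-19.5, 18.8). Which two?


d(P0,P1) = 22.3786, d(P0,P2) = 11.1879, d(P1,P2) = 12.6732
Closest: P0 and P2

Closest pair: (-18.1, 29.9) and (-19.5, 18.8), distance = 11.1879


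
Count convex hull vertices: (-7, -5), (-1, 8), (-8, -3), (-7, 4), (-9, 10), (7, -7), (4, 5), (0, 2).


Convex hull vertices (CCW): (-9, 10), (-8, -3), (-7, -5), (7, -7), (4, 5), (-1, 8)
Count = 6

6


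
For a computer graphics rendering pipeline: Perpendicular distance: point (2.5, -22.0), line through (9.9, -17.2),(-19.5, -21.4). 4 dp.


|cross product| = 110.04
|line direction| = sqrt(882) = 29.6985
Distance = 110.04/sqrt(882) = 3.7052

3.7052


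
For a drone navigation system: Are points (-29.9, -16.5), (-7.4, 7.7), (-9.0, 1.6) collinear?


Cross product: ((-7.4)-(-29.9))*(1.6-(-16.5)) - (7.7-(-16.5))*((-9)-(-29.9))
= -98.53

No, not collinear


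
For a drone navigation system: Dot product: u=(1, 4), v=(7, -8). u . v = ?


u . v = u_x*v_x + u_y*v_y = 1*7 + 4*(-8)
= 7 + (-32) = -25

-25


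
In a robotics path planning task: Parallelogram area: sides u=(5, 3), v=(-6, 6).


|u x v| = |5*6 - 3*(-6)|
= |30 - (-18)| = 48

48


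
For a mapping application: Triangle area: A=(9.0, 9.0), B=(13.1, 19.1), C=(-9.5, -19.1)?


Area = |x_A(y_B-y_C) + x_B(y_C-y_A) + x_C(y_A-y_B)|/2
= |343.8 + (-368.11) + 95.95|/2
= 71.64/2 = 35.82

35.82


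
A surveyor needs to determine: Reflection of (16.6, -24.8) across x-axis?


Reflection over x-axis: (x,y) -> (x,-y)
(16.6, -24.8) -> (16.6, 24.8)

(16.6, 24.8)


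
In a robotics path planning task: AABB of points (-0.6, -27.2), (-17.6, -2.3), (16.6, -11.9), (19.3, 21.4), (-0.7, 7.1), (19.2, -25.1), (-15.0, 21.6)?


x range: [-17.6, 19.3]
y range: [-27.2, 21.6]
Bounding box: (-17.6,-27.2) to (19.3,21.6)

(-17.6,-27.2) to (19.3,21.6)


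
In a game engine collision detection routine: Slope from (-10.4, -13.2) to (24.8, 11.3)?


slope = (y2-y1)/(x2-x1) = (11.3-(-13.2))/(24.8-(-10.4)) = 24.5/35.2 = 0.696

0.696


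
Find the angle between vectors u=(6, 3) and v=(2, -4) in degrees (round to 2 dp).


u.v = 0, |u| = sqrt(45) = 6.7082, |v| = sqrt(20) = 4.4721
cos(theta) = u.v/(|u||v|) = 0/sqrt(900) = 0
theta = acos(0) = 90 degrees

90 degrees


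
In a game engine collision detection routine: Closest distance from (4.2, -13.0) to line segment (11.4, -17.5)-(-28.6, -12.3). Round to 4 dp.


Project P onto AB: t = 0.1914 (clamped to [0,1])
Closest point on segment: (3.7444, -16.5048)
Distance: 3.5343

3.5343


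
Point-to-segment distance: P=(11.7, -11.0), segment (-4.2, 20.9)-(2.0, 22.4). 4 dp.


Project P onto AB: t = 1 (clamped to [0,1])
Closest point on segment: (2, 22.4)
Distance: 34.78

34.78


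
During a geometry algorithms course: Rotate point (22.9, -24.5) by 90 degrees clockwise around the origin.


90° CW: (x,y) -> (y, -x)
(22.9,-24.5) -> (-24.5, -22.9)

(-24.5, -22.9)


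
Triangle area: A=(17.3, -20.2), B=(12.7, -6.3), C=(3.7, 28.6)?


Area = |x_A(y_B-y_C) + x_B(y_C-y_A) + x_C(y_A-y_B)|/2
= |(-603.77) + 619.76 + (-51.43)|/2
= 35.44/2 = 17.72

17.72


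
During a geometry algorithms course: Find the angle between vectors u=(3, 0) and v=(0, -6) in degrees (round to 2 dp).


u.v = 0, |u| = sqrt(9) = 3, |v| = sqrt(36) = 6
cos(theta) = u.v/(|u||v|) = 0/sqrt(324) = 0
theta = acos(0) = 90 degrees

90 degrees


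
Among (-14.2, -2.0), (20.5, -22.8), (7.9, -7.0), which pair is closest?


d(P0,P1) = 40.4565, d(P0,P2) = 22.6586, d(P1,P2) = 20.2089
Closest: P1 and P2

Closest pair: (20.5, -22.8) and (7.9, -7.0), distance = 20.2089


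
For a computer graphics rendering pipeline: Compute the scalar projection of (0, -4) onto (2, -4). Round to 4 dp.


u.v = 16, |v| = sqrt(20) = 4.4721
Scalar projection = u.v / |v| = 16 / sqrt(20) = 3.5777

3.5777


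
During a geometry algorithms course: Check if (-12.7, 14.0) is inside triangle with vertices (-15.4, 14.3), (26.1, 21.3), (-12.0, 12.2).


Cross products: AB x AP = -31.35, BC x BP = -74.95, CA x CP = -4.65
All same sign? yes

Yes, inside


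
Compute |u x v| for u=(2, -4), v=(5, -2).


|u x v| = |2*(-2) - (-4)*5|
= |(-4) - (-20)| = 16

16


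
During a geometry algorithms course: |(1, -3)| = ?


|u| = sqrt(1^2 + (-3)^2) = sqrt(10) = 3.1623

3.1623


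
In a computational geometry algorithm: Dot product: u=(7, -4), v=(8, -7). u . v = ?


u . v = u_x*v_x + u_y*v_y = 7*8 + (-4)*(-7)
= 56 + 28 = 84

84


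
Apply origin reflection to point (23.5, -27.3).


Reflection over origin: (x,y) -> (-x,-y)
(23.5, -27.3) -> (-23.5, 27.3)

(-23.5, 27.3)


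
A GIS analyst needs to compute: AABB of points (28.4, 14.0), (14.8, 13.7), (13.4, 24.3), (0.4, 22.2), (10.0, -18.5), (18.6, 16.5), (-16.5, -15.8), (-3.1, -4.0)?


x range: [-16.5, 28.4]
y range: [-18.5, 24.3]
Bounding box: (-16.5,-18.5) to (28.4,24.3)

(-16.5,-18.5) to (28.4,24.3)


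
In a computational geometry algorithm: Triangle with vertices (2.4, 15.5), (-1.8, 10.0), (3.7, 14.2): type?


Side lengths squared: AB^2=47.89, BC^2=47.89, CA^2=3.38
Sorted: [3.38, 47.89, 47.89]
By sides: Isosceles, By angles: Acute

Isosceles, Acute


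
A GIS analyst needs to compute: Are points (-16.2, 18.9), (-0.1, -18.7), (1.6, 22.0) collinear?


Cross product: ((-0.1)-(-16.2))*(22-18.9) - ((-18.7)-18.9)*(1.6-(-16.2))
= 719.19

No, not collinear


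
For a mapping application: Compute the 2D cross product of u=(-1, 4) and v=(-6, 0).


u x v = u_x*v_y - u_y*v_x = (-1)*0 - 4*(-6)
= 0 - (-24) = 24

24


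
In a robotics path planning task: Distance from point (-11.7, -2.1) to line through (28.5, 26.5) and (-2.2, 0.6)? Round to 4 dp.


|cross product| = 163.16
|line direction| = sqrt(1613.3) = 40.1659
Distance = 163.16/sqrt(1613.3) = 4.0622

4.0622


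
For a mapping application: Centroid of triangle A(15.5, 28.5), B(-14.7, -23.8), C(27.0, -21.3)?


Centroid = ((x_A+x_B+x_C)/3, (y_A+y_B+y_C)/3)
= ((15.5+(-14.7)+27)/3, (28.5+(-23.8)+(-21.3))/3)
= (9.2667, -5.5333)

(9.2667, -5.5333)


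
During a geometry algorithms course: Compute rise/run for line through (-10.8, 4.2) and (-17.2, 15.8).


slope = (y2-y1)/(x2-x1) = (15.8-4.2)/((-17.2)-(-10.8)) = 11.6/(-6.4) = -1.8125

-1.8125


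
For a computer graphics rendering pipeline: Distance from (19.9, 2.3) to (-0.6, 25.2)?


dx=-20.5, dy=22.9
d^2 = (-20.5)^2 + 22.9^2 = 944.66
d = sqrt(944.66) = 30.7353

30.7353


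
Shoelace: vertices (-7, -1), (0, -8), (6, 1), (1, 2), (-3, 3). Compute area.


Shoelace sum: ((-7)*(-8) - 0*(-1)) + (0*1 - 6*(-8)) + (6*2 - 1*1) + (1*3 - (-3)*2) + ((-3)*(-1) - (-7)*3)
= 148
Area = |148|/2 = 74

74


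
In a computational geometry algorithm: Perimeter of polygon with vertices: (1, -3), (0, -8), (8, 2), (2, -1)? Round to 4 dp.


Sides: (1, -3)->(0, -8): sqrt(26) = 5.09902, (0, -8)->(8, 2): sqrt(164) = 12.806248, (8, 2)->(2, -1): sqrt(45) = 6.708204, (2, -1)->(1, -3): sqrt(5) = 2.236068
Sum = 26.84954
Perimeter = 26.8495

26.8495


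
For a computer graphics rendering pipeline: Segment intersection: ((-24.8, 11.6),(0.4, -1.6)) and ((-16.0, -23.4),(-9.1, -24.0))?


Cross products: d1=236.22, d2=160.26, d3=-765.84, d4=-689.88
d1*d2 < 0 and d3*d4 < 0? no

No, they don't intersect


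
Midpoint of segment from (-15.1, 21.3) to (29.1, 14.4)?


M = (((-15.1)+29.1)/2, (21.3+14.4)/2)
= (7, 17.85)

(7, 17.85)


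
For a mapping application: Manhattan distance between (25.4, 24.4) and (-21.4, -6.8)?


|25.4-(-21.4)| + |24.4-(-6.8)| = 46.8 + 31.2 = 78

78


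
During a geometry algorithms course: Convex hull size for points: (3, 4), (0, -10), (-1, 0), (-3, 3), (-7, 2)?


Convex hull vertices (CCW): (-7, 2), (0, -10), (3, 4), (-3, 3)
Count = 4

4


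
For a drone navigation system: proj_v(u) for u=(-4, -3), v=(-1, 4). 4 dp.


u.v = -8, |v| = sqrt(17) = 4.1231
Scalar projection = u.v / |v| = -8 / sqrt(17) = -1.9403

-1.9403


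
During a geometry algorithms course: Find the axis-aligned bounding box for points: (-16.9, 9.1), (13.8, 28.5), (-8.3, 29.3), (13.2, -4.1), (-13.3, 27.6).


x range: [-16.9, 13.8]
y range: [-4.1, 29.3]
Bounding box: (-16.9,-4.1) to (13.8,29.3)

(-16.9,-4.1) to (13.8,29.3)


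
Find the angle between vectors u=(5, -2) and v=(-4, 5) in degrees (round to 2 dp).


u.v = -30, |u| = sqrt(29) = 5.3852, |v| = sqrt(41) = 6.4031
cos(theta) = u.v/(|u||v|) = -30/sqrt(1189) = -0.870022
theta = acos(-0.870022) = 150.46 degrees

150.46 degrees


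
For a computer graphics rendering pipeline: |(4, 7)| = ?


|u| = sqrt(4^2 + 7^2) = sqrt(65) = 8.0623

8.0623


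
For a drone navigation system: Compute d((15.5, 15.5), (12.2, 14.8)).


dx=-3.3, dy=-0.7
d^2 = (-3.3)^2 + (-0.7)^2 = 11.38
d = sqrt(11.38) = 3.3734

3.3734


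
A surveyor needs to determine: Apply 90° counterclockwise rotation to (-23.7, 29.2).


90° CCW: (x,y) -> (-y, x)
(-23.7,29.2) -> (-29.2, -23.7)

(-29.2, -23.7)


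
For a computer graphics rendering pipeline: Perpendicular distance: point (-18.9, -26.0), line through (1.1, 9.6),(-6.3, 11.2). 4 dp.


|cross product| = 295.44
|line direction| = sqrt(57.32) = 7.571
Distance = 295.44/sqrt(57.32) = 39.0226

39.0226


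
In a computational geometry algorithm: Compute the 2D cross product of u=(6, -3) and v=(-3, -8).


u x v = u_x*v_y - u_y*v_x = 6*(-8) - (-3)*(-3)
= (-48) - 9 = -57

-57


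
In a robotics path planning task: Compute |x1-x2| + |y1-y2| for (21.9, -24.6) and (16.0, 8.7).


|21.9-16| + |(-24.6)-8.7| = 5.9 + 33.3 = 39.2

39.2


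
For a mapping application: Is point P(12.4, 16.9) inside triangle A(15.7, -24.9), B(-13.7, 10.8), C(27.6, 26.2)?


Cross products: AB x AP = -1111.11, BC x BP = -150.01, CA x CP = -666.05
All same sign? yes

Yes, inside


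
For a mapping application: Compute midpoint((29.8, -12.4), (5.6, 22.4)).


M = ((29.8+5.6)/2, ((-12.4)+22.4)/2)
= (17.7, 5)

(17.7, 5)


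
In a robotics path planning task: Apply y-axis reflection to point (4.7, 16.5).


Reflection over y-axis: (x,y) -> (-x,y)
(4.7, 16.5) -> (-4.7, 16.5)

(-4.7, 16.5)


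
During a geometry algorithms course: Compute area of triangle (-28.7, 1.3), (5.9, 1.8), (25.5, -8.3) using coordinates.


Area = |x_A(y_B-y_C) + x_B(y_C-y_A) + x_C(y_A-y_B)|/2
= |(-289.87) + (-56.64) + (-12.75)|/2
= 359.26/2 = 179.63

179.63


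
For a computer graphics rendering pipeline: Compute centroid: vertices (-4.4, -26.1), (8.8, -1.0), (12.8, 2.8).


Centroid = ((x_A+x_B+x_C)/3, (y_A+y_B+y_C)/3)
= (((-4.4)+8.8+12.8)/3, ((-26.1)+(-1)+2.8)/3)
= (5.7333, -8.1)

(5.7333, -8.1)


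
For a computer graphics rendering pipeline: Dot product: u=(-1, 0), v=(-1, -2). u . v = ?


u . v = u_x*v_x + u_y*v_y = (-1)*(-1) + 0*(-2)
= 1 + 0 = 1

1


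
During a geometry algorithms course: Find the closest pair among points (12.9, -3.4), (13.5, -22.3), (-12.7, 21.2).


d(P0,P1) = 18.9095, d(P0,P2) = 35.5038, d(P1,P2) = 50.7808
Closest: P0 and P1

Closest pair: (12.9, -3.4) and (13.5, -22.3), distance = 18.9095


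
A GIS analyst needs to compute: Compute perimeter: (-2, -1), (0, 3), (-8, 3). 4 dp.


Sides: (-2, -1)->(0, 3): sqrt(20) = 4.472136, (0, 3)->(-8, 3): sqrt(64) = 8, (-8, 3)->(-2, -1): sqrt(52) = 7.211103
Sum = 19.683239
Perimeter = 19.6832

19.6832


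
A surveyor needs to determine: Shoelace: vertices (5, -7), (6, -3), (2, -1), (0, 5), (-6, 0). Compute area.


Shoelace sum: (5*(-3) - 6*(-7)) + (6*(-1) - 2*(-3)) + (2*5 - 0*(-1)) + (0*0 - (-6)*5) + ((-6)*(-7) - 5*0)
= 109
Area = |109|/2 = 54.5

54.5


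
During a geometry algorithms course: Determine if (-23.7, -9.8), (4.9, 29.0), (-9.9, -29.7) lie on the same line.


Cross product: (4.9-(-23.7))*((-29.7)-(-9.8)) - (29-(-9.8))*((-9.9)-(-23.7))
= -1104.58

No, not collinear


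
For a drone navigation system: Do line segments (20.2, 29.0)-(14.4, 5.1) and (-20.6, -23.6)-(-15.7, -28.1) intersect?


Cross products: d1=441.34, d2=298.13, d3=-670.04, d4=-526.83
d1*d2 < 0 and d3*d4 < 0? no

No, they don't intersect


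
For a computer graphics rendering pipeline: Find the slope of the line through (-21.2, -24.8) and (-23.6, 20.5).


slope = (y2-y1)/(x2-x1) = (20.5-(-24.8))/((-23.6)-(-21.2)) = 45.3/(-2.4) = -18.875

-18.875


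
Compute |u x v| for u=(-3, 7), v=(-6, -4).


|u x v| = |(-3)*(-4) - 7*(-6)|
= |12 - (-42)| = 54

54


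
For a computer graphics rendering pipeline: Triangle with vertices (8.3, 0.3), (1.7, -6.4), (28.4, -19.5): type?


Side lengths squared: AB^2=88.45, BC^2=884.5, CA^2=796.05
Sorted: [88.45, 796.05, 884.5]
By sides: Scalene, By angles: Right

Scalene, Right


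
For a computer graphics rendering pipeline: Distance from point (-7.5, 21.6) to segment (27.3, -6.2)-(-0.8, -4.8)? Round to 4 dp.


Project P onto AB: t = 1 (clamped to [0,1])
Closest point on segment: (-0.8, -4.8)
Distance: 27.2369

27.2369


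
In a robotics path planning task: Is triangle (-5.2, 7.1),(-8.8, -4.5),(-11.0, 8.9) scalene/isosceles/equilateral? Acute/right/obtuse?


Side lengths squared: AB^2=147.52, BC^2=184.4, CA^2=36.88
Sorted: [36.88, 147.52, 184.4]
By sides: Scalene, By angles: Right

Scalene, Right


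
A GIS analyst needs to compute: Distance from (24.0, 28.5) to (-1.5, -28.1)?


dx=-25.5, dy=-56.6
d^2 = (-25.5)^2 + (-56.6)^2 = 3853.81
d = sqrt(3853.81) = 62.0791

62.0791


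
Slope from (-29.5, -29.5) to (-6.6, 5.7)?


slope = (y2-y1)/(x2-x1) = (5.7-(-29.5))/((-6.6)-(-29.5)) = 35.2/22.9 = 1.5371

1.5371


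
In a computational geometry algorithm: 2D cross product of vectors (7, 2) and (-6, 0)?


u x v = u_x*v_y - u_y*v_x = 7*0 - 2*(-6)
= 0 - (-12) = 12

12


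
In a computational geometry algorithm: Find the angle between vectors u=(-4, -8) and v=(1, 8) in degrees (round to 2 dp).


u.v = -68, |u| = sqrt(80) = 8.9443, |v| = sqrt(65) = 8.0623
cos(theta) = u.v/(|u||v|) = -68/sqrt(5200) = -0.94299
theta = acos(-0.94299) = 160.56 degrees

160.56 degrees


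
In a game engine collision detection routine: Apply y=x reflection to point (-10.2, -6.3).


Reflection over y=x: (x,y) -> (y,x)
(-10.2, -6.3) -> (-6.3, -10.2)

(-6.3, -10.2)


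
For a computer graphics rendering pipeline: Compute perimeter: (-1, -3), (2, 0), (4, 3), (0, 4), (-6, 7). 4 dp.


Sides: (-1, -3)->(2, 0): sqrt(18) = 4.242641, (2, 0)->(4, 3): sqrt(13) = 3.605551, (4, 3)->(0, 4): sqrt(17) = 4.123106, (0, 4)->(-6, 7): sqrt(45) = 6.708204, (-6, 7)->(-1, -3): sqrt(125) = 11.18034
Sum = 29.859842
Perimeter = 29.8598

29.8598


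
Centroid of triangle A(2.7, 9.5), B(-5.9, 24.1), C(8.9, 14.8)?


Centroid = ((x_A+x_B+x_C)/3, (y_A+y_B+y_C)/3)
= ((2.7+(-5.9)+8.9)/3, (9.5+24.1+14.8)/3)
= (1.9, 16.1333)

(1.9, 16.1333)


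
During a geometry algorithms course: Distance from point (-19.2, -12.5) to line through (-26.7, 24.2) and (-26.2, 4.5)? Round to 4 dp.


|cross product| = 129.4
|line direction| = sqrt(388.34) = 19.7063
Distance = 129.4/sqrt(388.34) = 6.5664

6.5664


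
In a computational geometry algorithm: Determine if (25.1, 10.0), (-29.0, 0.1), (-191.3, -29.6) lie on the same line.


Cross product: ((-29)-25.1)*((-29.6)-10) - (0.1-10)*((-191.3)-25.1)
= 0

Yes, collinear


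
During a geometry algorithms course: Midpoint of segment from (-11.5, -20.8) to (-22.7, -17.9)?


M = (((-11.5)+(-22.7))/2, ((-20.8)+(-17.9))/2)
= (-17.1, -19.35)

(-17.1, -19.35)


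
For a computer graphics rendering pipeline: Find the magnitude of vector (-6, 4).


|u| = sqrt((-6)^2 + 4^2) = sqrt(52) = 7.2111

7.2111


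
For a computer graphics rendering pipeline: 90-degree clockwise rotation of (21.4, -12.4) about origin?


90° CW: (x,y) -> (y, -x)
(21.4,-12.4) -> (-12.4, -21.4)

(-12.4, -21.4)


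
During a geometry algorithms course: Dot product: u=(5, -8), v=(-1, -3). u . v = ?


u . v = u_x*v_x + u_y*v_y = 5*(-1) + (-8)*(-3)
= (-5) + 24 = 19

19


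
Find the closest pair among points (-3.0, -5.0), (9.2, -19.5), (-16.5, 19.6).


d(P0,P1) = 18.9497, d(P0,P2) = 28.0608, d(P1,P2) = 46.79
Closest: P0 and P1

Closest pair: (-3.0, -5.0) and (9.2, -19.5), distance = 18.9497


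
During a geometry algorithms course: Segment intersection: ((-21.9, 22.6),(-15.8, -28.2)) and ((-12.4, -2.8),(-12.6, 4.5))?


Cross products: d1=64.27, d2=29.9, d3=327.66, d4=362.03
d1*d2 < 0 and d3*d4 < 0? no

No, they don't intersect


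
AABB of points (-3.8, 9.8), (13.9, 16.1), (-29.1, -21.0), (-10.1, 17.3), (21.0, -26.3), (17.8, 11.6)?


x range: [-29.1, 21]
y range: [-26.3, 17.3]
Bounding box: (-29.1,-26.3) to (21,17.3)

(-29.1,-26.3) to (21,17.3)


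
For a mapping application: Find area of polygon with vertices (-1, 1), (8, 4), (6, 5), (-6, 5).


Shoelace sum: ((-1)*4 - 8*1) + (8*5 - 6*4) + (6*5 - (-6)*5) + ((-6)*1 - (-1)*5)
= 63
Area = |63|/2 = 31.5

31.5


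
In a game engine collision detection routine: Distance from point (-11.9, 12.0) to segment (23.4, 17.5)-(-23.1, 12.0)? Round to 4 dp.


Project P onto AB: t = 0.7625 (clamped to [0,1])
Closest point on segment: (-12.0545, 13.3065)
Distance: 1.3156

1.3156


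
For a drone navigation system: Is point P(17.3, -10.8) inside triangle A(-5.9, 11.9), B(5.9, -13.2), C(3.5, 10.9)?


Cross products: AB x AP = 314.46, BC x BP = -280.5, CA x CP = 190.18
All same sign? no

No, outside


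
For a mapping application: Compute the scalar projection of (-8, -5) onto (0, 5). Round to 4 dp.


u.v = -25, |v| = sqrt(25) = 5
Scalar projection = u.v / |v| = -25 / sqrt(25) = -5

-5


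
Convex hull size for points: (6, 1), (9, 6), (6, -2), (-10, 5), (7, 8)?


Convex hull vertices (CCW): (-10, 5), (6, -2), (9, 6), (7, 8)
Count = 4

4


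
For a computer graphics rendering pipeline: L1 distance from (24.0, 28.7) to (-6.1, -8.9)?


|24-(-6.1)| + |28.7-(-8.9)| = 30.1 + 37.6 = 67.7

67.7


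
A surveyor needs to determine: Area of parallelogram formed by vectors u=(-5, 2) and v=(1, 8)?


|u x v| = |(-5)*8 - 2*1|
= |(-40) - 2| = 42

42


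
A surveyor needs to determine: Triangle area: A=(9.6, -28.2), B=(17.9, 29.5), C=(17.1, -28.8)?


Area = |x_A(y_B-y_C) + x_B(y_C-y_A) + x_C(y_A-y_B)|/2
= |559.68 + (-10.74) + (-986.67)|/2
= 437.73/2 = 218.865

218.865


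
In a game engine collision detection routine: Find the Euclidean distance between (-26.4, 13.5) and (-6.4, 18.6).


dx=20, dy=5.1
d^2 = 20^2 + 5.1^2 = 426.01
d = sqrt(426.01) = 20.64

20.64
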